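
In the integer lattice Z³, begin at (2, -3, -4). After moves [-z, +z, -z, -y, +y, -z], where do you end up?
(2, -3, -6)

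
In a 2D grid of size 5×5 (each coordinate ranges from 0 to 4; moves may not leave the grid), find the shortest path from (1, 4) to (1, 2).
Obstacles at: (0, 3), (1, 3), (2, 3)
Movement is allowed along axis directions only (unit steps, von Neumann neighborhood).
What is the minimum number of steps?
6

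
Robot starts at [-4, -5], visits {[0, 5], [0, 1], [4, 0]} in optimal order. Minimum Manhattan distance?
22
(one optimal route: (-4, -5) → (4, 0) → (0, 1) → (0, 5))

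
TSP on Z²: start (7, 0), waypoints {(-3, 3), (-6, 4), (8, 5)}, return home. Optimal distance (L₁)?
38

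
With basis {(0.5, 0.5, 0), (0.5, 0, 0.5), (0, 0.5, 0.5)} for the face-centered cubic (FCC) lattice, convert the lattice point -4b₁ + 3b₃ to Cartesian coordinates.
(-2, -0.5, 1.5)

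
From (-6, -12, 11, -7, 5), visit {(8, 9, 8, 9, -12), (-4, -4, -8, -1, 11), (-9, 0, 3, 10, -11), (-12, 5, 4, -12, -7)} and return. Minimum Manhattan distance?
228
(one optimal route: (-6, -12, 11, -7, 5) → (-4, -4, -8, -1, 11) → (-9, 0, 3, 10, -11) → (8, 9, 8, 9, -12) → (-12, 5, 4, -12, -7) → (-6, -12, 11, -7, 5))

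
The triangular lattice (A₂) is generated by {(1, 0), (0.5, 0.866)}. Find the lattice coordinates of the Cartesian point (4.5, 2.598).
3b₁ + 3b₂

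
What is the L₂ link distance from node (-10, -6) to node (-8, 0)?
6.32456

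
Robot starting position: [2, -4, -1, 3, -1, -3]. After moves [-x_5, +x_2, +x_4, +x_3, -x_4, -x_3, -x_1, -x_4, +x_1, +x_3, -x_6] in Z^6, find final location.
(2, -3, 0, 2, -2, -4)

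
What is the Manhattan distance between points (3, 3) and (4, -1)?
5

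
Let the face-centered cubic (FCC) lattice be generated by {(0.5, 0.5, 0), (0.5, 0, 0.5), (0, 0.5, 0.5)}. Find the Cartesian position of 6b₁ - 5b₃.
(3, 0.5, -2.5)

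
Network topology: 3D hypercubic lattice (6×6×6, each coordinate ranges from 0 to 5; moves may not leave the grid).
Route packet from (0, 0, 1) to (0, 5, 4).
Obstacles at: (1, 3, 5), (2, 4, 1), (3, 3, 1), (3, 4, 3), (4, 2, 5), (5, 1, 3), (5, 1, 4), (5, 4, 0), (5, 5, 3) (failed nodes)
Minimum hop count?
8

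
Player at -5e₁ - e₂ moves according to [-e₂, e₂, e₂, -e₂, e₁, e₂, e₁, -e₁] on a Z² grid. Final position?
(-4, 0)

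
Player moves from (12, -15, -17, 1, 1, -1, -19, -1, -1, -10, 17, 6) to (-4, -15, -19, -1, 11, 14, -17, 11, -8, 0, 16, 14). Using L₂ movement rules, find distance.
30.8383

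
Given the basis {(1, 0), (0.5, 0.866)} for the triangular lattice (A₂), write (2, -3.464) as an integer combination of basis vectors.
4b₁ - 4b₂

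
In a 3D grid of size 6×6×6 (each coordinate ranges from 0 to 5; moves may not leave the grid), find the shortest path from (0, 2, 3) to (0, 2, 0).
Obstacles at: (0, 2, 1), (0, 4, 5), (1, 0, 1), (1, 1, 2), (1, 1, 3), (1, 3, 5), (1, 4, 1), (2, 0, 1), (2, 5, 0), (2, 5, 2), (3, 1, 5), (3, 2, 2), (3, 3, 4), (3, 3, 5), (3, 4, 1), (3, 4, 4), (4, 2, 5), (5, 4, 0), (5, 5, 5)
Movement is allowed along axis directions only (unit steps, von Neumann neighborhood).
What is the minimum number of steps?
5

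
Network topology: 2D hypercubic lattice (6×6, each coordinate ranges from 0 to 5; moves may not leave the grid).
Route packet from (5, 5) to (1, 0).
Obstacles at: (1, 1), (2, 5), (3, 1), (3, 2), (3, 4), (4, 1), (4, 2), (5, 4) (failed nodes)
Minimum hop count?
9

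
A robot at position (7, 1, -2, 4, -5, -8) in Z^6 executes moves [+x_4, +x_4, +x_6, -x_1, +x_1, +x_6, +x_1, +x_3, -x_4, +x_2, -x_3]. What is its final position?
(8, 2, -2, 5, -5, -6)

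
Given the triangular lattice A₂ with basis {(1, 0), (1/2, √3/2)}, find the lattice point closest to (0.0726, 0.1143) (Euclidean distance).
(0, 0)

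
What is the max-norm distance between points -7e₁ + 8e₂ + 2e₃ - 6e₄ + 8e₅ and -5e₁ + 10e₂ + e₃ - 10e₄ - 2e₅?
10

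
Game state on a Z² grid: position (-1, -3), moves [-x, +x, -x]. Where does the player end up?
(-2, -3)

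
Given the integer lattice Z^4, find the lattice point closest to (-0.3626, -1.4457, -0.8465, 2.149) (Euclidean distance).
(0, -1, -1, 2)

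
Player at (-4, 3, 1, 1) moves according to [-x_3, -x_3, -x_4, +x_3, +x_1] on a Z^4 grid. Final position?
(-3, 3, 0, 0)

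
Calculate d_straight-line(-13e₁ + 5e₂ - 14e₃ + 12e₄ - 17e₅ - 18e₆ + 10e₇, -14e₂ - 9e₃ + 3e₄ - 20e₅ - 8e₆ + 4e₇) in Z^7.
27.9464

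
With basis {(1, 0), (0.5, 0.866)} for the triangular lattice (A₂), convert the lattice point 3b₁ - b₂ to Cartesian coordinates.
(2.5, -0.866)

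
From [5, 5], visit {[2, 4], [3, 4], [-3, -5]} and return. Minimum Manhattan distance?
36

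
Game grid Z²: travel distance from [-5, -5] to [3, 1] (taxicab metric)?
14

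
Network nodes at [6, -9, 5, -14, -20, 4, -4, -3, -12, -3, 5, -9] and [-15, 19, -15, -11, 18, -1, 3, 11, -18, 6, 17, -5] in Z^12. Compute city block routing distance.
167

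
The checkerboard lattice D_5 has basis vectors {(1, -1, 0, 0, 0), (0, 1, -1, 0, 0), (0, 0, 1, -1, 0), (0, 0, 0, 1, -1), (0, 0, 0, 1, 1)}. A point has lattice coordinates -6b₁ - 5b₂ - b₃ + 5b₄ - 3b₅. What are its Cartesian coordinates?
(-6, 1, 4, 3, -8)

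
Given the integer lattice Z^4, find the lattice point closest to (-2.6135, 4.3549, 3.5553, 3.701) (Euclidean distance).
(-3, 4, 4, 4)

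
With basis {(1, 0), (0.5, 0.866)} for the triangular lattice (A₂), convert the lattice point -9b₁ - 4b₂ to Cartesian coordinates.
(-11, -3.464)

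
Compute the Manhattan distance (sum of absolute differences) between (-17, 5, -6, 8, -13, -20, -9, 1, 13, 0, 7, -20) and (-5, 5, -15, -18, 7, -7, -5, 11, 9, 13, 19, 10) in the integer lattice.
153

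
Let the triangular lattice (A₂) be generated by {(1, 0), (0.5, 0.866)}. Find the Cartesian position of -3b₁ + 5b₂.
(-0.5, 4.33)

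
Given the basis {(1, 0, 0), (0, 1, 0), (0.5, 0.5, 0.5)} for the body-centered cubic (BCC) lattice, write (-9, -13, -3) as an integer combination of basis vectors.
-6b₁ - 10b₂ - 6b₃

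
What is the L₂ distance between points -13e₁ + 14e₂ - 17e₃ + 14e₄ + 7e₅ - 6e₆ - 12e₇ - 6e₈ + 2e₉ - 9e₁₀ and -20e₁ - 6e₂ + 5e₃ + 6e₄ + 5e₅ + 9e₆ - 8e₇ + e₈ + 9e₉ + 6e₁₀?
39.5601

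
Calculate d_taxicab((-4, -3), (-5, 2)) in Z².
6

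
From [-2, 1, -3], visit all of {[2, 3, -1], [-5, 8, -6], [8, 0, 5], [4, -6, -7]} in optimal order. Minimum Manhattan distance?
67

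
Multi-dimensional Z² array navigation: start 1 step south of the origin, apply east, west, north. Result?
(0, 0)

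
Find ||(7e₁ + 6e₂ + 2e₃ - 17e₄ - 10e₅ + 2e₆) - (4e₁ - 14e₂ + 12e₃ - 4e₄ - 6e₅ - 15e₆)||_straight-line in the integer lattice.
31.3528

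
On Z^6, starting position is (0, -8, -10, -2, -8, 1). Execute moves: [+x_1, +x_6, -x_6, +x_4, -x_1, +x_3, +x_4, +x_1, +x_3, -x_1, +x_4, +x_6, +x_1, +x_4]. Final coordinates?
(1, -8, -8, 2, -8, 2)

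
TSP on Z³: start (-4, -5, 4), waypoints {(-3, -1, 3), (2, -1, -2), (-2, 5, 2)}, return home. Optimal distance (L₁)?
44
(one optimal route: (-4, -5, 4) → (-3, -1, 3) → (2, -1, -2) → (-2, 5, 2) → (-4, -5, 4))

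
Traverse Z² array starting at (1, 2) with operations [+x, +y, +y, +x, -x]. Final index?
(2, 4)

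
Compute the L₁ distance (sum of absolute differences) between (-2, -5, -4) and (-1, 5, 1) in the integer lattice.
16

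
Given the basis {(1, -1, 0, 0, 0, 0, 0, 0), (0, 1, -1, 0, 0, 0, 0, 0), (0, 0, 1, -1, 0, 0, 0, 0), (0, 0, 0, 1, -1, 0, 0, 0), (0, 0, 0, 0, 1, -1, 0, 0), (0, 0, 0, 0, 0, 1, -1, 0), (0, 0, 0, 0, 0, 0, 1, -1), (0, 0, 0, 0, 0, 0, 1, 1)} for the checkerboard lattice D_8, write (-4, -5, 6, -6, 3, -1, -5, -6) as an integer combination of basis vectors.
-4b₁ - 9b₂ - 3b₃ - 9b₄ - 6b₅ - 7b₆ - 3b₇ - 9b₈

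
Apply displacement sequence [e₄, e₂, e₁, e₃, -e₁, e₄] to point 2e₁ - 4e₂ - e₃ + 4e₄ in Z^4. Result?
(2, -3, 0, 6)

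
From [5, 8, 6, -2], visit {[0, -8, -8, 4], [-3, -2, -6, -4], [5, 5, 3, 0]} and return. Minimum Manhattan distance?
92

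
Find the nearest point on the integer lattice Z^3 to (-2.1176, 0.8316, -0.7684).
(-2, 1, -1)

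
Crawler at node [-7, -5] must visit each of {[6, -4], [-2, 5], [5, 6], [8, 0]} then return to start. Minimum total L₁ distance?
52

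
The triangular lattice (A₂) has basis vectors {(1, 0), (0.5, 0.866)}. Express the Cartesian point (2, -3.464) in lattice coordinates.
4b₁ - 4b₂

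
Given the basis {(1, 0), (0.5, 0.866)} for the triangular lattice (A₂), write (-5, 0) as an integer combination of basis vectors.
-5b₁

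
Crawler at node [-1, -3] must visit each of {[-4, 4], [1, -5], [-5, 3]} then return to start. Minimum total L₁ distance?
30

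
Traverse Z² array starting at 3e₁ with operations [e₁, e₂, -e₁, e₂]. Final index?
(3, 2)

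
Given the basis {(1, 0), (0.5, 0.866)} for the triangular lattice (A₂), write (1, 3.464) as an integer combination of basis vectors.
-b₁ + 4b₂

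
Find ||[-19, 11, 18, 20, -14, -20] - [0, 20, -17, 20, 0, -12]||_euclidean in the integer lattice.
43.8976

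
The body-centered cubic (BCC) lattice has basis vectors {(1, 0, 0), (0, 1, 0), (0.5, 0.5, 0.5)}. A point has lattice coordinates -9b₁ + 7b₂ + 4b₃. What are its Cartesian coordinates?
(-7, 9, 2)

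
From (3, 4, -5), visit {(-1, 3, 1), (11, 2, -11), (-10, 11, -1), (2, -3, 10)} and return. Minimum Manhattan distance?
112
(one optimal route: (3, 4, -5) → (11, 2, -11) → (2, -3, 10) → (-1, 3, 1) → (-10, 11, -1) → (3, 4, -5))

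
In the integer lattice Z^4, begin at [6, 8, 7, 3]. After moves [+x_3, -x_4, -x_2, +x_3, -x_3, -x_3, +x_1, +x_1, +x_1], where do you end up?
(9, 7, 7, 2)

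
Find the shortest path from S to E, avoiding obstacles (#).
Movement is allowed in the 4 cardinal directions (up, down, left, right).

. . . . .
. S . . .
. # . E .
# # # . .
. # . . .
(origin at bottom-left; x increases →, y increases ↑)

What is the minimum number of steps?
3
(one shortest path: (1, 3) → (2, 3) → (3, 3) → (3, 2))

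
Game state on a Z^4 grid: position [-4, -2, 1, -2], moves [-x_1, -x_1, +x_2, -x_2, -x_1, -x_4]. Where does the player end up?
(-7, -2, 1, -3)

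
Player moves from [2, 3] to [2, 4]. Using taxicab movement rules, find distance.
1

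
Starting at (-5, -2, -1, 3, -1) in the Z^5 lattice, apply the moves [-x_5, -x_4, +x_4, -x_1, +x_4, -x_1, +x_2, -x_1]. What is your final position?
(-8, -1, -1, 4, -2)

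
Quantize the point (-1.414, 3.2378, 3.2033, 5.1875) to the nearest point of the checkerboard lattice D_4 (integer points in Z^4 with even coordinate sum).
(-1, 3, 3, 5)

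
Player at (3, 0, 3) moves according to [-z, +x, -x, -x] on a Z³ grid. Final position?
(2, 0, 2)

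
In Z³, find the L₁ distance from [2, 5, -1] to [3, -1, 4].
12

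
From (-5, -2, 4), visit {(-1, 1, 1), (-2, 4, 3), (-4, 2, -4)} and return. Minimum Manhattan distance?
38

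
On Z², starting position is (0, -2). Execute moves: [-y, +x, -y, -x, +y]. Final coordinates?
(0, -3)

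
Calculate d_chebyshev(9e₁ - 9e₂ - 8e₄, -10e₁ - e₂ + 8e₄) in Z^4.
19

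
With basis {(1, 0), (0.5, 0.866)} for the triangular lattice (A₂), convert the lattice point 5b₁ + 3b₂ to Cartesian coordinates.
(6.5, 2.598)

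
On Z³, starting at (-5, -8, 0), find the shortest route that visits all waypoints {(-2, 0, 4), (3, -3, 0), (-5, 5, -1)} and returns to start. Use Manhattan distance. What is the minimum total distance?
52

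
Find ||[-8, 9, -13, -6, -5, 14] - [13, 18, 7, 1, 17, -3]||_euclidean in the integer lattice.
41.7612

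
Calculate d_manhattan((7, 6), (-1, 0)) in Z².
14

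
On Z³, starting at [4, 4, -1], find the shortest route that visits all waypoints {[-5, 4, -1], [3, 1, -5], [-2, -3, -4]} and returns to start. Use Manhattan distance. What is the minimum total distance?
40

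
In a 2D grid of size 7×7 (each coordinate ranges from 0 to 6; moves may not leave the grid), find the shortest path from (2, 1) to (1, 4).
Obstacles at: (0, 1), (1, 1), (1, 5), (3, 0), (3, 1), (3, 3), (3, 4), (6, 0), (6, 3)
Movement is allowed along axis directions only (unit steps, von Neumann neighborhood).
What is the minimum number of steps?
4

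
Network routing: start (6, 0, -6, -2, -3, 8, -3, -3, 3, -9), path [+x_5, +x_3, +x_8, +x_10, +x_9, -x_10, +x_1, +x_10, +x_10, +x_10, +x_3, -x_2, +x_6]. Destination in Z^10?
(7, -1, -4, -2, -2, 9, -3, -2, 4, -6)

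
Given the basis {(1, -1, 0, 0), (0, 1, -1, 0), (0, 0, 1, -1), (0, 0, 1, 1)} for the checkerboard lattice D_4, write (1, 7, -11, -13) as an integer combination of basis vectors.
b₁ + 8b₂ + 5b₃ - 8b₄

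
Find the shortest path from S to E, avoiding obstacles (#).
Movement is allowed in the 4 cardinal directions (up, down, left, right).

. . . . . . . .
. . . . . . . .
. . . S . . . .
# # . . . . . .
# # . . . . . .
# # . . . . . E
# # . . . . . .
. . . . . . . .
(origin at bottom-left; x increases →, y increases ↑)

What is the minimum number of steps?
7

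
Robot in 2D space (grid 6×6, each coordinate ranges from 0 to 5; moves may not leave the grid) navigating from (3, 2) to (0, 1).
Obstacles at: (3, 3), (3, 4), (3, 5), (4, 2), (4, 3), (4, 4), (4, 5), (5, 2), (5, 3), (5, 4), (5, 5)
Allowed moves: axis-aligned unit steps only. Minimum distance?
4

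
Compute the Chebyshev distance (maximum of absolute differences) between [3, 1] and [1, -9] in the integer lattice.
10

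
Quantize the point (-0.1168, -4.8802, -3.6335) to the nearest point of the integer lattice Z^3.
(0, -5, -4)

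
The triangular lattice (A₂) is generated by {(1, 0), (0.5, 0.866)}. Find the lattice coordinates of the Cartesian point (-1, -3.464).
b₁ - 4b₂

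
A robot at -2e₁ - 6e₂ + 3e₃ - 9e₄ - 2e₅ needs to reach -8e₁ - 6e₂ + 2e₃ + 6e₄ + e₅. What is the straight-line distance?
16.4621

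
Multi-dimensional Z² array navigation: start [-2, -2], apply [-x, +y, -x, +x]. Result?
(-3, -1)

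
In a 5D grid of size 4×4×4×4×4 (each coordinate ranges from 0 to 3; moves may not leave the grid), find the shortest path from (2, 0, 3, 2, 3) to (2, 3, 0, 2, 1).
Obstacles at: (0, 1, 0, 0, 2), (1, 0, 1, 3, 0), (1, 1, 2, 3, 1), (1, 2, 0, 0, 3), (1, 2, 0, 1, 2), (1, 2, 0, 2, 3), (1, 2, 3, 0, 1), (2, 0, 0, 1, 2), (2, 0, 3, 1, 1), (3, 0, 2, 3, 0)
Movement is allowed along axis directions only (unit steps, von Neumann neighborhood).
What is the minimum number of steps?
8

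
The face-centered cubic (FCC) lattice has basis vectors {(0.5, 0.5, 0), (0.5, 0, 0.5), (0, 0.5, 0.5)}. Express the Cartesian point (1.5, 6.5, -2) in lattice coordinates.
10b₁ - 7b₂ + 3b₃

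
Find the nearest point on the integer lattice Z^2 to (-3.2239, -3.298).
(-3, -3)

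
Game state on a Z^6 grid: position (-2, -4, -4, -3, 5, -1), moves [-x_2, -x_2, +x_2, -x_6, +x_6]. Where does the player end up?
(-2, -5, -4, -3, 5, -1)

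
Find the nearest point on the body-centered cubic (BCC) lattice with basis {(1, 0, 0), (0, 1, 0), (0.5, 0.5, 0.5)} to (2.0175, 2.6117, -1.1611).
(2, 3, -1)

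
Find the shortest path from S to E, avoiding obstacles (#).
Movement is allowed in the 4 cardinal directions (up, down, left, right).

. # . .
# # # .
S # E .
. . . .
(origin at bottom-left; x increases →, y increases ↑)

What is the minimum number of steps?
4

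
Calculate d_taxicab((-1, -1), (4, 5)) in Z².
11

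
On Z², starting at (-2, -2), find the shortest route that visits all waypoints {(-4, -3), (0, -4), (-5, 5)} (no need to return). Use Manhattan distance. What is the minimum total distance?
18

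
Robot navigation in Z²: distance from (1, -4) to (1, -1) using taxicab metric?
3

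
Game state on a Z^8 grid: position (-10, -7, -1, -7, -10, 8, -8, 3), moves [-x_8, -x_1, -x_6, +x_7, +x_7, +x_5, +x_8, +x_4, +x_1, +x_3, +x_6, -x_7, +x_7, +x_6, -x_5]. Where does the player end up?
(-10, -7, 0, -6, -10, 9, -6, 3)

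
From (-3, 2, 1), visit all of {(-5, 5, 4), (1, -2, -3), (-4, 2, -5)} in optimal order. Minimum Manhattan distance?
32
(one optimal route: (-3, 2, 1) → (-5, 5, 4) → (-4, 2, -5) → (1, -2, -3))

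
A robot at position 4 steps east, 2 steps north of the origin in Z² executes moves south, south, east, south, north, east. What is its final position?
(6, 0)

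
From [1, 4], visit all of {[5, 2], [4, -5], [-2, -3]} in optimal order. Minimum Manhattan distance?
22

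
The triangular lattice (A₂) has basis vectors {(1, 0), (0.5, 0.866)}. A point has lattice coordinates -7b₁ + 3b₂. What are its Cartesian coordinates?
(-5.5, 2.598)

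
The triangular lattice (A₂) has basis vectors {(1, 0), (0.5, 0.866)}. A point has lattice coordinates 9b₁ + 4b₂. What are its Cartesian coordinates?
(11, 3.464)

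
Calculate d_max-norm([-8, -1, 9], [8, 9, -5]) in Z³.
16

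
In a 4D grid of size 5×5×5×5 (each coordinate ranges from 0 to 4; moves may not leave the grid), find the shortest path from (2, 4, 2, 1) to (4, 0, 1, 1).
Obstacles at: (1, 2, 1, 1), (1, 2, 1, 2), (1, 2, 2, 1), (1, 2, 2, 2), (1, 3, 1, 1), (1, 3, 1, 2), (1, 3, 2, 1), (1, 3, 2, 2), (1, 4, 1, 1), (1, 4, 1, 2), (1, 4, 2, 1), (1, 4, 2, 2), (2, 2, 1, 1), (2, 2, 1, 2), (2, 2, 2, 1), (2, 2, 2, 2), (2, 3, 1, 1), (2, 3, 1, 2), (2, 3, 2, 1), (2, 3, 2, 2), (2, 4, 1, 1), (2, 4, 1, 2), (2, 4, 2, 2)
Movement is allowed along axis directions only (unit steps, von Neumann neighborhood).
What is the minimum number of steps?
7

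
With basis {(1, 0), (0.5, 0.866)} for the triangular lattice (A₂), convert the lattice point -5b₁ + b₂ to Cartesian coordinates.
(-4.5, 0.866)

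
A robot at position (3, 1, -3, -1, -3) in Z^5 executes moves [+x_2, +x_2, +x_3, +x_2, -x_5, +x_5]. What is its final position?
(3, 4, -2, -1, -3)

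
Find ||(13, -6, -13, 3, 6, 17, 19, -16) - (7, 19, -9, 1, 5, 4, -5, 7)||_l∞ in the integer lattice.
25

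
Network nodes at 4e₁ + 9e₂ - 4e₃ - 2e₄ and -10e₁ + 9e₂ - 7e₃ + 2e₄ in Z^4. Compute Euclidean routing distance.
14.8661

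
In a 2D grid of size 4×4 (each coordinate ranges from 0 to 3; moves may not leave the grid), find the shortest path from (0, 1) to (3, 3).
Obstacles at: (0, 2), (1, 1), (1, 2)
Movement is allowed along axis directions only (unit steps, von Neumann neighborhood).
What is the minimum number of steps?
7
(one shortest path: (0, 1) → (0, 0) → (1, 0) → (2, 0) → (3, 0) → (3, 1) → (3, 2) → (3, 3))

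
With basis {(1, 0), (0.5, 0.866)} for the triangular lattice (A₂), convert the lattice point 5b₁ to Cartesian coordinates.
(5, 0)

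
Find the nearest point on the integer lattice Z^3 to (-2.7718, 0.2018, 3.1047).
(-3, 0, 3)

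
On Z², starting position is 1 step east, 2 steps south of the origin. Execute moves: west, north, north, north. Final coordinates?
(0, 1)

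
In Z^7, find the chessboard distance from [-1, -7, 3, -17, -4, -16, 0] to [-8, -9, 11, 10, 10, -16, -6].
27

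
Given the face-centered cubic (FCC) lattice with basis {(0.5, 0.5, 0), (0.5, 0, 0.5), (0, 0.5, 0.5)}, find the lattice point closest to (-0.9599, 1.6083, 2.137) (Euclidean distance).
(-1, 1.5, 2.5)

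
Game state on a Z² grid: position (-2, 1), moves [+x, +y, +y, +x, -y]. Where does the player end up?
(0, 2)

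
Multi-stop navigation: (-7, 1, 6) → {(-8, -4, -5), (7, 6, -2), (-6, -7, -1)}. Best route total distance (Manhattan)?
53
(one optimal route: (-7, 1, 6) → (-8, -4, -5) → (-6, -7, -1) → (7, 6, -2))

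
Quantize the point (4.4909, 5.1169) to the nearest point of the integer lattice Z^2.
(4, 5)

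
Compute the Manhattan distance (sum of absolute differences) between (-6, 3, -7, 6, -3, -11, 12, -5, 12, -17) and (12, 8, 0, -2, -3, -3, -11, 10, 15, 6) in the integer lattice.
110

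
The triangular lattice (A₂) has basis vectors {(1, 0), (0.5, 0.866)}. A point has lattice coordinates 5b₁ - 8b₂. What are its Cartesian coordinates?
(1, -6.928)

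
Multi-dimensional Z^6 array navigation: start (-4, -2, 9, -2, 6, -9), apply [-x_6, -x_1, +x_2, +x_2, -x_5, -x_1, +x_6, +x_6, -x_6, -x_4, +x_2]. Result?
(-6, 1, 9, -3, 5, -9)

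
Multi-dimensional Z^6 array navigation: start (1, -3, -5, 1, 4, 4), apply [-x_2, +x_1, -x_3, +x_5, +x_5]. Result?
(2, -4, -6, 1, 6, 4)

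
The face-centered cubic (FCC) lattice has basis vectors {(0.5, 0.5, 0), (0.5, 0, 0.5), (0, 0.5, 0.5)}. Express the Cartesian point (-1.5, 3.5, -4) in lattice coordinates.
6b₁ - 9b₂ + b₃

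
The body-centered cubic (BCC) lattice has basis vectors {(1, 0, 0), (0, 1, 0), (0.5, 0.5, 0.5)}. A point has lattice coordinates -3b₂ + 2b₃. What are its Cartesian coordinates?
(1, -2, 1)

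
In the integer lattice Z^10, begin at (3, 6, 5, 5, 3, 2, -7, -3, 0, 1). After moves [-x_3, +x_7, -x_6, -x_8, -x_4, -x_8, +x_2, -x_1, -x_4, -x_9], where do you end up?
(2, 7, 4, 3, 3, 1, -6, -5, -1, 1)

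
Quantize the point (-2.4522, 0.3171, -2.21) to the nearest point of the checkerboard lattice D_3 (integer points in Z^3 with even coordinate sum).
(-2, 0, -2)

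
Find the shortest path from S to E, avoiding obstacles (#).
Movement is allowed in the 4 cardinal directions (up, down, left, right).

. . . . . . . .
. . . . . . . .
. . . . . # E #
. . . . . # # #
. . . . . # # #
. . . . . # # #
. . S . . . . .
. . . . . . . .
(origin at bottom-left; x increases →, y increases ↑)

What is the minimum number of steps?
10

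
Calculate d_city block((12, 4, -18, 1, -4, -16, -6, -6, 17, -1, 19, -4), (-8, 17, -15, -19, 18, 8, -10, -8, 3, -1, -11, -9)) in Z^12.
157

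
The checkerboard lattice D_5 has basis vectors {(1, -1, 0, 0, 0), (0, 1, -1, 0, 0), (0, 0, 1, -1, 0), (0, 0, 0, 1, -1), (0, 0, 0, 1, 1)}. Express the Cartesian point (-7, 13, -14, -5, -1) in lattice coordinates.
-7b₁ + 6b₂ - 8b₃ - 6b₄ - 7b₅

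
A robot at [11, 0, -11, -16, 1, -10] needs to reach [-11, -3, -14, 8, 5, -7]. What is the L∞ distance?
24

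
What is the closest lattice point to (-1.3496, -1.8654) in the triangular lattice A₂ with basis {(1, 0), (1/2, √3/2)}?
(-1, -1.732)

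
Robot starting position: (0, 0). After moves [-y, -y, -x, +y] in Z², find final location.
(-1, -1)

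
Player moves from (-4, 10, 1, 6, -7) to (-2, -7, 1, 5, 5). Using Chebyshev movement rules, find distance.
17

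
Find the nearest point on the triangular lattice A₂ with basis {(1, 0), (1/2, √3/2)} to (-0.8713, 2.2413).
(-0.5, 2.598)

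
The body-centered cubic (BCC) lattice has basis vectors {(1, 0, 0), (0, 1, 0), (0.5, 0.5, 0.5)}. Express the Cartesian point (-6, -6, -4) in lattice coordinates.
-2b₁ - 2b₂ - 8b₃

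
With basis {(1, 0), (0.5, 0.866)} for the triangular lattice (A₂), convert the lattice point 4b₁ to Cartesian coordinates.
(4, 0)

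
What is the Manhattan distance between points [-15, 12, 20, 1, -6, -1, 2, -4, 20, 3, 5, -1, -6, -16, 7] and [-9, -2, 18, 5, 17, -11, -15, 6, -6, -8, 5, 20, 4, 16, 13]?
192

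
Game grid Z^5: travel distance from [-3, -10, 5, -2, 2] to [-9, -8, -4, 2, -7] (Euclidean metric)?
14.7648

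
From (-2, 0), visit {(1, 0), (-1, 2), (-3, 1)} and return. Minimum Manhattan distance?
12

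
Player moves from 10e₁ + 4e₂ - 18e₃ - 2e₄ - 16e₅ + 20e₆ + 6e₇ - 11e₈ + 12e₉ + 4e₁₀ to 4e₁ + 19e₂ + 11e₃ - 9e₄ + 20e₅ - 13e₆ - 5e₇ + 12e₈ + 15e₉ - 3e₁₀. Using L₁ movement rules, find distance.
170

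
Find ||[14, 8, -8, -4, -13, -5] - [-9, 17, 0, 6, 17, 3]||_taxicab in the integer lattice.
88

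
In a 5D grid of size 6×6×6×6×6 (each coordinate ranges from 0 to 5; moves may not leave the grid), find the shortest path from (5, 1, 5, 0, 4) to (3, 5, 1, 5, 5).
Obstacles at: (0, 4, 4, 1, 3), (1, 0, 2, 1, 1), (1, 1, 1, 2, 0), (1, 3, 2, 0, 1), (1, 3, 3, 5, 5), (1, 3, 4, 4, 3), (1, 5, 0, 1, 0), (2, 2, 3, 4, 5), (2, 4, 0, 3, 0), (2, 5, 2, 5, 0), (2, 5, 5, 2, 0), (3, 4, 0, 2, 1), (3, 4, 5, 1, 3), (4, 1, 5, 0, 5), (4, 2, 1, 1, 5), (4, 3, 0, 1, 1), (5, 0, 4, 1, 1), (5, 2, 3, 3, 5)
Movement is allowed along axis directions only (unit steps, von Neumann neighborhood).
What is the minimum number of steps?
16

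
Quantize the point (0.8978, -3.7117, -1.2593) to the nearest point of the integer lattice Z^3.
(1, -4, -1)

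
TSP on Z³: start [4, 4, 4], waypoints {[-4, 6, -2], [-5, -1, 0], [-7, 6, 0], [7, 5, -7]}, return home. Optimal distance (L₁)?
64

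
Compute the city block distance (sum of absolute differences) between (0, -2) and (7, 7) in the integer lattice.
16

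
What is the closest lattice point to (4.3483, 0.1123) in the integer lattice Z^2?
(4, 0)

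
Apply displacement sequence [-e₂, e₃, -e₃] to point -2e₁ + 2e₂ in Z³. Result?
(-2, 1, 0)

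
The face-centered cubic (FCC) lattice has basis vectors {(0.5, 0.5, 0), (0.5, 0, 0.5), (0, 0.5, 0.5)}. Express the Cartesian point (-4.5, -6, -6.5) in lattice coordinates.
-4b₁ - 5b₂ - 8b₃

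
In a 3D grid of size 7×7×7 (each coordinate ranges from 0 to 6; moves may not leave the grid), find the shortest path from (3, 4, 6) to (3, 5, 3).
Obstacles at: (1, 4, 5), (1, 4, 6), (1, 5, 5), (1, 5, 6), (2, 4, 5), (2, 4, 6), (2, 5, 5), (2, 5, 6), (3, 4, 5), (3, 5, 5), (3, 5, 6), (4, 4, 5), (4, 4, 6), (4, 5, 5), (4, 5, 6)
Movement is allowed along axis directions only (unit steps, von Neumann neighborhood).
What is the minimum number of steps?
6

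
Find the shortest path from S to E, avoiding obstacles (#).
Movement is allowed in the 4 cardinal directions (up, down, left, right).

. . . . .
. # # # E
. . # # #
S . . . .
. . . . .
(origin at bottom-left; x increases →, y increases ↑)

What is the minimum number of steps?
8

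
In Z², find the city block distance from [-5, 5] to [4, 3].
11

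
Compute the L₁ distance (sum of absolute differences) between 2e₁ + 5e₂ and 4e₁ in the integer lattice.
7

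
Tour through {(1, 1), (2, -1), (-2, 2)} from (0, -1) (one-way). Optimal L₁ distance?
9
(one optimal route: (0, -1) → (2, -1) → (1, 1) → (-2, 2))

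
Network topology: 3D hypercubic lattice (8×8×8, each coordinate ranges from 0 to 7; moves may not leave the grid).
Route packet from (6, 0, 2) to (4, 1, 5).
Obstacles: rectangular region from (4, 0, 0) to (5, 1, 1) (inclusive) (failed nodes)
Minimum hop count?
6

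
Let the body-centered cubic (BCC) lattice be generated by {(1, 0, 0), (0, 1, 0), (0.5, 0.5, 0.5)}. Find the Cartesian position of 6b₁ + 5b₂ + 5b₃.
(8.5, 7.5, 2.5)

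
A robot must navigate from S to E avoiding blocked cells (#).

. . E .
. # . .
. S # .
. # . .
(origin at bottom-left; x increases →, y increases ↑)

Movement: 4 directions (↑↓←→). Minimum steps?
5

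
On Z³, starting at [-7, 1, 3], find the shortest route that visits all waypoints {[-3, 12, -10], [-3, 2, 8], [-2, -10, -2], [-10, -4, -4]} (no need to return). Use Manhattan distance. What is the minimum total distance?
78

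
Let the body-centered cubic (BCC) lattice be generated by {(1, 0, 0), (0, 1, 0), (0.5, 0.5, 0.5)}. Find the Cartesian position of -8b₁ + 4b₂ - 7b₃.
(-11.5, 0.5, -3.5)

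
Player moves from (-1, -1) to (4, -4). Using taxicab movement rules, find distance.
8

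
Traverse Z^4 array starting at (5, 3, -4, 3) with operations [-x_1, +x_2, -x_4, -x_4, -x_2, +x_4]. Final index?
(4, 3, -4, 2)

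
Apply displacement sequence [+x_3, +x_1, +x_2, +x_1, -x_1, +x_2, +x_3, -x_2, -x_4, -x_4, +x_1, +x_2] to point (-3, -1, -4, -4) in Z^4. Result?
(-1, 1, -2, -6)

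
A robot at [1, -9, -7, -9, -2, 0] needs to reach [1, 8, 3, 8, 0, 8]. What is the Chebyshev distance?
17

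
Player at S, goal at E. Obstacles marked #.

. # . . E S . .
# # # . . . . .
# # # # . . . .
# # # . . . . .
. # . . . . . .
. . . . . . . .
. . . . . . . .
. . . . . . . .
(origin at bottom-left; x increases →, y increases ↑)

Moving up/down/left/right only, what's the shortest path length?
1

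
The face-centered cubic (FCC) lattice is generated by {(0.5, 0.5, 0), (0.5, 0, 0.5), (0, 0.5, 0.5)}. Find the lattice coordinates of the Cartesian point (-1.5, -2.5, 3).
-7b₁ + 4b₂ + 2b₃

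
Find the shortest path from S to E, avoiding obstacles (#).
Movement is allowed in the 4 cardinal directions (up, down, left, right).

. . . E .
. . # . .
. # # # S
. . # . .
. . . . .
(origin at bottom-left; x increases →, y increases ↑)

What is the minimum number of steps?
3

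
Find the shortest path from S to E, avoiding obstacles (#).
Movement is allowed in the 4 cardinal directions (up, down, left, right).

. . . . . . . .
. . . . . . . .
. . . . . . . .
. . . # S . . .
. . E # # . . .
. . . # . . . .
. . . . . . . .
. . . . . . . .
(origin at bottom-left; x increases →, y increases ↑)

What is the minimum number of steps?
5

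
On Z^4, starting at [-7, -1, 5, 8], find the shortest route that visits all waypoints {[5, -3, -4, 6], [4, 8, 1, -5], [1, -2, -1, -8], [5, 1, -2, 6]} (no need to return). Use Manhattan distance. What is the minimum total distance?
69
(one optimal route: (-7, -1, 5, 8) → (5, 1, -2, 6) → (5, -3, -4, 6) → (1, -2, -1, -8) → (4, 8, 1, -5))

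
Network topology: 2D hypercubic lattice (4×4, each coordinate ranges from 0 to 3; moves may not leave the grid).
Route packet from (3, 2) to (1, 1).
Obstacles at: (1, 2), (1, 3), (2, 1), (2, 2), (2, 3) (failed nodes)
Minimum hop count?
5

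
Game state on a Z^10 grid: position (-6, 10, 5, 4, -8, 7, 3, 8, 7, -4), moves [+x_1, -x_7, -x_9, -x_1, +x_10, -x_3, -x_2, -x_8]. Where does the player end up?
(-6, 9, 4, 4, -8, 7, 2, 7, 6, -3)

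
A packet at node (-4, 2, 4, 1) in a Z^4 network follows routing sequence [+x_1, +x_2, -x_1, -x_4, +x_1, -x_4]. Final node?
(-3, 3, 4, -1)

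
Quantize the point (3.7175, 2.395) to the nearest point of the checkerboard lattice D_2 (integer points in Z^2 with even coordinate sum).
(4, 2)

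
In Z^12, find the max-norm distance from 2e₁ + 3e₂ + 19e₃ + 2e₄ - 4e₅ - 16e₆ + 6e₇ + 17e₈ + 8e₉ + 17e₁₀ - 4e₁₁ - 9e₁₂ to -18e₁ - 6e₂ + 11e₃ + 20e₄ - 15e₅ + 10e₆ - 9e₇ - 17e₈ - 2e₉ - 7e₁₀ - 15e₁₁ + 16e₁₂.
34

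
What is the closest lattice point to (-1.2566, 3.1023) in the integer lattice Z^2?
(-1, 3)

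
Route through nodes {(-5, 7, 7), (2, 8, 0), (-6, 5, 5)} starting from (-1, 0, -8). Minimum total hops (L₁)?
39
(one optimal route: (-1, 0, -8) → (2, 8, 0) → (-5, 7, 7) → (-6, 5, 5))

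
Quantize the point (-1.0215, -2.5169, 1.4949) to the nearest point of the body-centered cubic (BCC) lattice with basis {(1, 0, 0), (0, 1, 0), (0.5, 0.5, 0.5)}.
(-1.5, -2.5, 1.5)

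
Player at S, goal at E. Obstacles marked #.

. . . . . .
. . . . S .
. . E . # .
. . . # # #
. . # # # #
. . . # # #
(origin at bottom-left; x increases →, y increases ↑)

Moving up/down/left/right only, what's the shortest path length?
3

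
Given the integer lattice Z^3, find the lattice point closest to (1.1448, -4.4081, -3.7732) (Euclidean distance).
(1, -4, -4)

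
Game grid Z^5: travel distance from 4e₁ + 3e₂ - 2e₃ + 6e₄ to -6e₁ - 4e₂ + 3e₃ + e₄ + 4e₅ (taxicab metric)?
31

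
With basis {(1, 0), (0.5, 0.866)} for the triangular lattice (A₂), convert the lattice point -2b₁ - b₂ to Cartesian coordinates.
(-2.5, -0.866)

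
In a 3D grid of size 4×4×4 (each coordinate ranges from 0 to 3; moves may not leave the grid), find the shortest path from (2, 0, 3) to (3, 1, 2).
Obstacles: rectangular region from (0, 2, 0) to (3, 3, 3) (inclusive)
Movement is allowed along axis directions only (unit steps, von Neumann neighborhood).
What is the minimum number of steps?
3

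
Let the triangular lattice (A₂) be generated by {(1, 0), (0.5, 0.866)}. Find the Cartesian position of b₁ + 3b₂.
(2.5, 2.598)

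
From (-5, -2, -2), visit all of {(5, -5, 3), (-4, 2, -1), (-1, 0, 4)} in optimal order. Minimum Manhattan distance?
28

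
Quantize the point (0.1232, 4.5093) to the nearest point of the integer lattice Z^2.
(0, 5)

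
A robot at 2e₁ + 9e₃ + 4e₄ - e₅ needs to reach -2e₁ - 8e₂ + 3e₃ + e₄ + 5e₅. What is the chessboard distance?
8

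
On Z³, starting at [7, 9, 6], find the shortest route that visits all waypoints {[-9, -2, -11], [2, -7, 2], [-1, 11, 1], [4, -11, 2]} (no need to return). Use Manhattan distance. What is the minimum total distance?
78
(one optimal route: (7, 9, 6) → (-1, 11, 1) → (2, -7, 2) → (4, -11, 2) → (-9, -2, -11))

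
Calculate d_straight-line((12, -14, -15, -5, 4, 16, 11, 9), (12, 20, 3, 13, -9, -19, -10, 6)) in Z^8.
60.3987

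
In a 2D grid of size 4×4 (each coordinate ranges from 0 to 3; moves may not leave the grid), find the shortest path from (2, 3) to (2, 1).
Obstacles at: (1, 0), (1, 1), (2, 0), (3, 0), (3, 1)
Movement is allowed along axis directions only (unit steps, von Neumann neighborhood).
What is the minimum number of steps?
2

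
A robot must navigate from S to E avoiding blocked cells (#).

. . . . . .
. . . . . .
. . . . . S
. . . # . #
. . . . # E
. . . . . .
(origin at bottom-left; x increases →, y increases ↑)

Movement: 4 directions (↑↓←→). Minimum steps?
10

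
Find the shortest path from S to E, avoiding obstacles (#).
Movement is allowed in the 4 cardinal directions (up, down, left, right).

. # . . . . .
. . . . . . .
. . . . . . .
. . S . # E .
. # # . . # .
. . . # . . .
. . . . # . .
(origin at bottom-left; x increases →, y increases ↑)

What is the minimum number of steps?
5
(one shortest path: (2, 3) → (3, 3) → (3, 4) → (4, 4) → (5, 4) → (5, 3))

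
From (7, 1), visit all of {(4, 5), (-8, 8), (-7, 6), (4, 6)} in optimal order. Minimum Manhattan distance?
22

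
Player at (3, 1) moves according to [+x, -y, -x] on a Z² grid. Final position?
(3, 0)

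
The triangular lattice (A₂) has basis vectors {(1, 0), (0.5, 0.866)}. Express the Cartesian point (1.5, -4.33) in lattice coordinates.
4b₁ - 5b₂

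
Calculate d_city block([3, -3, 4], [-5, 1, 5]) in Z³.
13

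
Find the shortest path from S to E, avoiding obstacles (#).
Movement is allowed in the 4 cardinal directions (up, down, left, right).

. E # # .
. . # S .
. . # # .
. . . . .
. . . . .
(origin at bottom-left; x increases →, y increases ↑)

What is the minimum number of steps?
9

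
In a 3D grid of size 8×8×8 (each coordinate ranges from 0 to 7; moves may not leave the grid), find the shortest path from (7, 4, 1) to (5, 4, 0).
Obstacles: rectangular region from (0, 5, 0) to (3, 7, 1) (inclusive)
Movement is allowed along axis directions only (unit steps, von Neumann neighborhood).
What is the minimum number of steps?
3
(one shortest path: (7, 4, 1) → (6, 4, 1) → (5, 4, 1) → (5, 4, 0))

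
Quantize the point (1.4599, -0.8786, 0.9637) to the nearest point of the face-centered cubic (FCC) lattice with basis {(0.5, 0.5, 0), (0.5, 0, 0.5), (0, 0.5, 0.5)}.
(1.5, -0.5, 1)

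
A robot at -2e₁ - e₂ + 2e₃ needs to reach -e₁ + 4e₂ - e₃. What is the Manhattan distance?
9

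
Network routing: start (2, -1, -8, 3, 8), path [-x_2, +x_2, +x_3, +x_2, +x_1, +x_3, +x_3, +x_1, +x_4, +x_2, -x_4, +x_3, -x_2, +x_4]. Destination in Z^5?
(4, 0, -4, 4, 8)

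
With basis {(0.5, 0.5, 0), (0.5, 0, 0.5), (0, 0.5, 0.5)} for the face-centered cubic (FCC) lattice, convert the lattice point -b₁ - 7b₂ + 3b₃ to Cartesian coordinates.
(-4, 1, -2)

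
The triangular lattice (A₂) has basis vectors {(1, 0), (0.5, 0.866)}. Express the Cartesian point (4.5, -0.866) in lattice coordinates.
5b₁ - b₂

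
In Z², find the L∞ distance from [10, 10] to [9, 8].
2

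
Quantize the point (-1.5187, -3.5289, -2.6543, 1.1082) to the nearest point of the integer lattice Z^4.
(-2, -4, -3, 1)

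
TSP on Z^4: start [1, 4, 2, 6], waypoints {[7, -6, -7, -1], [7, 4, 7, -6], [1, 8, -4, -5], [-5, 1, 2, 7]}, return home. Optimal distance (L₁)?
118
(one optimal route: (1, 4, 2, 6) → (7, 4, 7, -6) → (1, 8, -4, -5) → (7, -6, -7, -1) → (-5, 1, 2, 7) → (1, 4, 2, 6))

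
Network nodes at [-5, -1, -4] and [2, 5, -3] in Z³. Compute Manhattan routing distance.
14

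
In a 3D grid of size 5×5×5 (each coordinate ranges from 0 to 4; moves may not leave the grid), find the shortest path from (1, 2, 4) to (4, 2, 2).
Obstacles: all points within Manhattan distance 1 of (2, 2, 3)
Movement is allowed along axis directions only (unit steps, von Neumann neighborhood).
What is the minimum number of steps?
7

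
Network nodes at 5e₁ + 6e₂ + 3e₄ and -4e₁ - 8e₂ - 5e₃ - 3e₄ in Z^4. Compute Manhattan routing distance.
34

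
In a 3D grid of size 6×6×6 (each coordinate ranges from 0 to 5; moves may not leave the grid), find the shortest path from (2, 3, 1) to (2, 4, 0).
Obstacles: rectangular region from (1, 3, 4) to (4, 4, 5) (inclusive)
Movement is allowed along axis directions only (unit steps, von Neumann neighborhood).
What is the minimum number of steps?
2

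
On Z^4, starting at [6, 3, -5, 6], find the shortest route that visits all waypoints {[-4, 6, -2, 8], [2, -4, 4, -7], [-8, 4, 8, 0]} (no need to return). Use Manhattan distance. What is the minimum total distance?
71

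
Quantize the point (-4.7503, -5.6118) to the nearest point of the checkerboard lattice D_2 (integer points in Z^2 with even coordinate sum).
(-5, -5)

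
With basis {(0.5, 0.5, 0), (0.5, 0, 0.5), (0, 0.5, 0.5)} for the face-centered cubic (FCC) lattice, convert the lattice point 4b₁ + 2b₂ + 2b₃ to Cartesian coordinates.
(3, 3, 2)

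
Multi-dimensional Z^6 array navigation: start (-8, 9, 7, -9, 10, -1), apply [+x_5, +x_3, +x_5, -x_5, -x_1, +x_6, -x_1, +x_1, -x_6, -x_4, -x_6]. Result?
(-9, 9, 8, -10, 11, -2)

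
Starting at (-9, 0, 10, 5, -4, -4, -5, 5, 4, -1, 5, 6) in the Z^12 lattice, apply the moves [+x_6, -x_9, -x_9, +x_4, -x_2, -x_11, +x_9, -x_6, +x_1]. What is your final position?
(-8, -1, 10, 6, -4, -4, -5, 5, 3, -1, 4, 6)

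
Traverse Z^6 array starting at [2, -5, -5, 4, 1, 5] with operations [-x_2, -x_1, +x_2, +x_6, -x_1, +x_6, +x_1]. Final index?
(1, -5, -5, 4, 1, 7)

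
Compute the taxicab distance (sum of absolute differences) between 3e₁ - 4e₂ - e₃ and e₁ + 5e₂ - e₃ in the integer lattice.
11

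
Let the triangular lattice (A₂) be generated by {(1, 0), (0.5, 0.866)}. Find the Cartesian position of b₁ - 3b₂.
(-0.5, -2.598)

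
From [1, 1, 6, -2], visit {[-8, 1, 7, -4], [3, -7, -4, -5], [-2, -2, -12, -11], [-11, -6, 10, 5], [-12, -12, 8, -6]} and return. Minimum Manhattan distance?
144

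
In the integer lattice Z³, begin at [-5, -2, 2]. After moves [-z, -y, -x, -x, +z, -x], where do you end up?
(-8, -3, 2)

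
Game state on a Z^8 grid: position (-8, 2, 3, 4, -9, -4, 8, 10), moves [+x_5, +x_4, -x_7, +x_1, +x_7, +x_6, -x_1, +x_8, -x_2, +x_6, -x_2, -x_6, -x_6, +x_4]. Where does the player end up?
(-8, 0, 3, 6, -8, -4, 8, 11)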